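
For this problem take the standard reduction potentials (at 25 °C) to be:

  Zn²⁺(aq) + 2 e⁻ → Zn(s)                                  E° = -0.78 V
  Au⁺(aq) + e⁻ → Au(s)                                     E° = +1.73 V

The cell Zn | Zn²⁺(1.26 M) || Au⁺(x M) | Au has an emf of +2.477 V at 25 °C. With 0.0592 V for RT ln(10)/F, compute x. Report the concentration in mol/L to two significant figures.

Au⁺/Au is the cathode, Zn²⁺/Zn the anode: E°cell = +2.51 V, n = 2.
Overall reaction: 2 Au⁺(aq) + Zn(s) → 2 Au(s) + Zn²⁺(aq); Q = [Zn²⁺]^1/[Au⁺]^2.
From E = E° − (0.0592/n) log Q: log Q = (E° − E)·n/0.0592 = (+2.51 − (+2.477))·2/0.0592 = 1.1149.
So 2·log[Au⁺] = 1·log(1.26) − log Q = 0.1004 − (1.1149) = -1.0145; log[Au⁺] = -1.0145 / 2 = -0.5072; [Au⁺] = 10^(-0.5072) ≈ 0.31 M.

0.31 M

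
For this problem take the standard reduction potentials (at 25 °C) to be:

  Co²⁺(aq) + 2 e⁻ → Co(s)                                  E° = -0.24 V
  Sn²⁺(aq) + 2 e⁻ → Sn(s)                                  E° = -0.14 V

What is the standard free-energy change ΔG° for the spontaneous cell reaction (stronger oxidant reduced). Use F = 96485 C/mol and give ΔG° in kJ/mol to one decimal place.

Sn²⁺/Sn (E° = -0.14 V) is the cathode; Co²⁺/Co (E° = -0.24 V) is the anode, so E°cell = +0.10 V.
Balancing electrons gives n = 2 (lcm of 2 and 2).
ΔG° = −nFE° = −(2)(96485)(+0.10) = -19,297 J = -19.3 kJ/mol.

-19.3 kJ/mol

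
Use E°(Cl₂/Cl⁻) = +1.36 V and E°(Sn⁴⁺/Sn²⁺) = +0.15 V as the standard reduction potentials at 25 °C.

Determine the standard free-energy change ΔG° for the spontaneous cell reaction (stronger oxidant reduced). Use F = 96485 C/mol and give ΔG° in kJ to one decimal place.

-233.5 kJ

Cl₂/Cl⁻ (E° = +1.36 V) is the cathode; Sn⁴⁺/Sn²⁺ (E° = +0.15 V) is the anode, so E°cell = +1.21 V.
Balancing electrons gives n = 2 (lcm of 2 and 2).
ΔG° = −nFE° = −(2)(96485)(+1.21) = -233,494 J = -233.5 kJ.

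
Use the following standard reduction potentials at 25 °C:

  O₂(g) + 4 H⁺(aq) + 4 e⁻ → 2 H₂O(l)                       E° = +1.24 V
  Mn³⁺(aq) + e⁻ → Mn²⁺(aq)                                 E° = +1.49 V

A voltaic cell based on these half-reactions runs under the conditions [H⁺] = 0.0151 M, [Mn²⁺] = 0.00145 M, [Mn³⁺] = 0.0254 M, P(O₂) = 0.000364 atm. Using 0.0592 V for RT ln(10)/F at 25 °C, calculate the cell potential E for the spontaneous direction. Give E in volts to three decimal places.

Mn³⁺/Mn²⁺ is the cathode (higher E°), O₂/H₂O the anode: E°cell = +1.49 − (+1.24) = +0.25 V, n = 4.
Overall: 4 Mn³⁺(aq) + 2 H₂O(l) → 4 Mn²⁺(aq) + O₂(g) + 4 H⁺(aq)
Q = [Mn²⁺]^4·P(O₂)·[H⁺]^4 / ([Mn³⁺]^4); log Q = -15.697.
E = E° − (0.0592/n) log Q = +0.25 − (0.0592/4)(-15.697) = +0.482 V.

+0.482 V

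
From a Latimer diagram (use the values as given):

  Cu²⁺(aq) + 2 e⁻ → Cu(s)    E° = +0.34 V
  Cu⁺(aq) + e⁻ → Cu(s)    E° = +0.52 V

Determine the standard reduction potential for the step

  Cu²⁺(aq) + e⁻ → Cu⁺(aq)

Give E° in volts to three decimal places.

Sequential free energies add, so n₃E°₃ = n₁E°₁ + n₂E°₂.
With n₃ = 2, and the known step contributing 1×(+0.52) V, the unknown satisfies 1·E° = 2×(+0.34) − 1×(+0.52) = +0.160.
E° = +0.160 / 1 = +0.160 V.

+0.160 V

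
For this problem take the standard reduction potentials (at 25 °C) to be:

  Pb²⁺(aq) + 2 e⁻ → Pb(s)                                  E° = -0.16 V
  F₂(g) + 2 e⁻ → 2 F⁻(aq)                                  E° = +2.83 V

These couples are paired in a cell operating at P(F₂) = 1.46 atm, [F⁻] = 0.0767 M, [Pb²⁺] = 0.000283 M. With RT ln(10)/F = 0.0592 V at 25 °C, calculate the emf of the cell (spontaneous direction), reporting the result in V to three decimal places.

F₂/F⁻ is the cathode (higher E°), Pb²⁺/Pb the anode: E°cell = +2.83 − (-0.16) = +2.99 V, n = 2.
Overall: F₂(g) + Pb(s) → 2 F⁻(aq) + Pb²⁺(aq)
Q = [F⁻]^2·[Pb²⁺] / (P(F₂)); log Q = -5.943.
E = E° − (0.0592/n) log Q = +2.99 − (0.0592/2)(-5.943) = +3.166 V.

+3.166 V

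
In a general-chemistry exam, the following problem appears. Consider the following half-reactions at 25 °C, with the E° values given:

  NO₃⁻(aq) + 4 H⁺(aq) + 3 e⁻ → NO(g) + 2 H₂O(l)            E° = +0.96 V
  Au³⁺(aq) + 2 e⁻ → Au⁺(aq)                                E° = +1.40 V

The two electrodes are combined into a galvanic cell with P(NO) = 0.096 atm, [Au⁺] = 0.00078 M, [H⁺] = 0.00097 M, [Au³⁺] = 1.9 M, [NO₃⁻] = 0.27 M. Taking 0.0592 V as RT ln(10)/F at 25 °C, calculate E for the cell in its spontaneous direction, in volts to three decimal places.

Au³⁺/Au⁺ is the cathode (higher E°), NO₃⁻/NO the anode: E°cell = +1.40 − (+0.96) = +0.44 V, n = 6.
Overall: 3 Au³⁺(aq) + 2 NO(g) + 4 H₂O(l) → 3 Au⁺(aq) + 2 NO₃⁻(aq) + 8 H⁺(aq)
Q = [Au⁺]^3·[NO₃⁻]^2·[H⁺]^8 / ([Au³⁺]^3·P(NO)^2); log Q = -33.368.
E = E° − (0.0592/n) log Q = +0.44 − (0.0592/6)(-33.368) = +0.769 V.

+0.769 V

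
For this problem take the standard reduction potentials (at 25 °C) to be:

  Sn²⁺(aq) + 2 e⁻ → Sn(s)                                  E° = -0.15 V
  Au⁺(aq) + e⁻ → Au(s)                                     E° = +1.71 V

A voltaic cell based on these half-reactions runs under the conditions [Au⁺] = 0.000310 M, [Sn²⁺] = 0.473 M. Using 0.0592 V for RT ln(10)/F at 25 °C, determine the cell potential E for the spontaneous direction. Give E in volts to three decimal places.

+1.662 V

Au⁺/Au is the cathode (higher E°), Sn²⁺/Sn the anode: E°cell = +1.71 − (-0.15) = +1.86 V, n = 2.
Overall: 2 Au⁺(aq) + Sn(s) → 2 Au(s) + Sn²⁺(aq)
Q = [Sn²⁺] / ([Au⁺]^2); log Q = 6.692.
E = E° − (0.0592/n) log Q = +1.86 − (0.0592/2)(6.692) = +1.662 V.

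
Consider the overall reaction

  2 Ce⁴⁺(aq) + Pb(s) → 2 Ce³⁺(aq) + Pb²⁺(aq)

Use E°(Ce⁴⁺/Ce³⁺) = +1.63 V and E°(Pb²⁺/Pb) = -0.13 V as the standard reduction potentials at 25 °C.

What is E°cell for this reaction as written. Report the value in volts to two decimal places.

+1.76 V

The Ce⁴⁺/Ce³⁺ couple has the higher reduction potential, so it is the cathode; Pb²⁺/Pb is oxidised at the anode.
E°cell = E°(cathode) − E°(anode) = (+1.63) − (-0.13) = +1.76 V.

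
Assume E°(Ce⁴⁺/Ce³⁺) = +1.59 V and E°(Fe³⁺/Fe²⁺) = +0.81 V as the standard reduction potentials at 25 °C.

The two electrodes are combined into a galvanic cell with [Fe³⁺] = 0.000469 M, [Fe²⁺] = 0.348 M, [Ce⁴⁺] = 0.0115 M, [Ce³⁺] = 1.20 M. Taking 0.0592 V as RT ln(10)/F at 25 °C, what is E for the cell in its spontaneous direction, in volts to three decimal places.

Ce⁴⁺/Ce³⁺ is the cathode (higher E°), Fe³⁺/Fe²⁺ the anode: E°cell = +1.59 − (+0.81) = +0.78 V, n = 1.
Overall: Ce⁴⁺(aq) + Fe²⁺(aq) → Ce³⁺(aq) + Fe³⁺(aq)
Q = [Ce³⁺]·[Fe³⁺] / ([Ce⁴⁺]·[Fe²⁺]); log Q = -0.852.
E = E° − (0.0592/n) log Q = +0.78 − (0.0592/1)(-0.852) = +0.830 V.

+0.830 V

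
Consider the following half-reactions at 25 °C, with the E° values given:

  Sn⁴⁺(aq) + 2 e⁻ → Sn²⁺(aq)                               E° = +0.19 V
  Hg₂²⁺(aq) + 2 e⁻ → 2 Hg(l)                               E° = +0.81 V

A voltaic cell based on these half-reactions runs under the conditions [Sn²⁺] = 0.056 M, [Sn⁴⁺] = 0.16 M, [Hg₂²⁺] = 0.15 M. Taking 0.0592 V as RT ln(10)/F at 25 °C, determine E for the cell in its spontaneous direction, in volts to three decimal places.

Hg₂²⁺/Hg is the cathode (higher E°), Sn⁴⁺/Sn²⁺ the anode: E°cell = +0.81 − (+0.19) = +0.62 V, n = 2.
Overall: Hg₂²⁺(aq) + Sn²⁺(aq) → 2 Hg(l) + Sn⁴⁺(aq)
Q = [Sn⁴⁺] / ([Hg₂²⁺]·[Sn²⁺]); log Q = 1.280.
E = E° − (0.0592/n) log Q = +0.62 − (0.0592/2)(1.280) = +0.582 V.

+0.582 V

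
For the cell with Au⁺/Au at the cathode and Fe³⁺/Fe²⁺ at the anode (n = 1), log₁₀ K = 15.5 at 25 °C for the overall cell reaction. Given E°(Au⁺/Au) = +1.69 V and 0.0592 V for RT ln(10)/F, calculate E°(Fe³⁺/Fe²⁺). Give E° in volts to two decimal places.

+0.77 V

E°cell = (0.0592/n)·log K = (0.0592/1)(15.5) = +0.918 V.
Since Au⁺/Au is the cathode and Fe³⁺/Fe²⁺ the anode, E°cell = E°(Au⁺/Au) − E°(Fe³⁺/Fe²⁺).
So E°(Fe³⁺/Fe²⁺) = E°(Au⁺/Au) − E°cell = (+1.69) − (+0.918) = +0.77 V.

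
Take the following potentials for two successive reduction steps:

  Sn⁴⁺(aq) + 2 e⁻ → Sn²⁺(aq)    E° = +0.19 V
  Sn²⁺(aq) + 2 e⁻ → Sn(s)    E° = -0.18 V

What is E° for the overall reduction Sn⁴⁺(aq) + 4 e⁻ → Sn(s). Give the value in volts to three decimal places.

+0.005 V

Since ΔG° = −nFE° is additive over sequential reductions, n₃E°₃ = n₁E°₁ + n₂E°₂.
E°₃ = (2×+0.19 + 2×-0.18) / 4 = (+0.020) / 4 = +0.005 V.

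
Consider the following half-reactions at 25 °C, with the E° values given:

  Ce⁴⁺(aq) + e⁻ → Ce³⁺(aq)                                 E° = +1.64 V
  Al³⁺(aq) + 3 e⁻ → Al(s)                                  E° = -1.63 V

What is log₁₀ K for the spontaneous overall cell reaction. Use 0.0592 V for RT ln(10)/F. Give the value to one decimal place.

165.7

Cathode: Ce⁴⁺/Ce³⁺; anode: Al³⁺/Al. E°cell = +3.27 V, n = 3.
log K = nE°cell / 0.0592 = (3)(+3.27) / 0.0592 = 165.7.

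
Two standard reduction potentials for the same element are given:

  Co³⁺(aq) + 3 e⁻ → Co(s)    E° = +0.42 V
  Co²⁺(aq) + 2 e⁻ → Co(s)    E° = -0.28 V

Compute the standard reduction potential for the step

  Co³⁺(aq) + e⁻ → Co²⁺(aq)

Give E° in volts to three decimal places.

+1.820 V

Sequential free energies add, so n₃E°₃ = n₁E°₁ + n₂E°₂.
With n₃ = 3, and the known step contributing 2×(-0.28) V, the unknown satisfies 1·E° = 3×(+0.42) − 2×(-0.28) = +1.820.
E° = +1.820 / 1 = +1.820 V.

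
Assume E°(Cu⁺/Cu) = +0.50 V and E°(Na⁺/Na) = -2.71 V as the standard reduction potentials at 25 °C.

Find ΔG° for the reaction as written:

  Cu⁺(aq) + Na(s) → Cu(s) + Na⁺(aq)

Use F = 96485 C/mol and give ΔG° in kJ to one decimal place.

-309.7 kJ

As written, Cu⁺/Cu is reduced (cathode) and Na⁺/Na is oxidised (anode), so E°cell = (+0.50) − (-2.71) = +3.21 V.
Balancing electrons gives n = 1.
ΔG° = −nFE° = −(1)(96485)(+3.21) = -309,717 J = -309.7 kJ.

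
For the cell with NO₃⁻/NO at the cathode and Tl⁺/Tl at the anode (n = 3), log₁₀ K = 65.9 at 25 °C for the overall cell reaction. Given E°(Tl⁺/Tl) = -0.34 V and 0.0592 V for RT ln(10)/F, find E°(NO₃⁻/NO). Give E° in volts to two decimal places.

E°cell = (0.0592/n)·log K = (0.0592/3)(65.9) = +1.300 V.
Since NO₃⁻/NO is the cathode and Tl⁺/Tl the anode, E°cell = E°(NO₃⁻/NO) − E°(Tl⁺/Tl).
So E°(NO₃⁻/NO) = E°cell + E°(Tl⁺/Tl) = +1.300 + (-0.34) = +0.96 V.

+0.96 V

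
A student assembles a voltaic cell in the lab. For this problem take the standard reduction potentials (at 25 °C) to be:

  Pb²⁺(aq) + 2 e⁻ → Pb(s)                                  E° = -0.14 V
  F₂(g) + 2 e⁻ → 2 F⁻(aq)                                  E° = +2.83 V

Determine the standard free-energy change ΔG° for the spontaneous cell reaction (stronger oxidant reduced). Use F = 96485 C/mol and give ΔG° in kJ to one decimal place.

F₂/F⁻ (E° = +2.83 V) is the cathode; Pb²⁺/Pb (E° = -0.14 V) is the anode, so E°cell = +2.97 V.
Balancing electrons gives n = 2 (lcm of 2 and 2).
ΔG° = −nFE° = −(2)(96485)(+2.97) = -573,121 J = -573.1 kJ.

-573.1 kJ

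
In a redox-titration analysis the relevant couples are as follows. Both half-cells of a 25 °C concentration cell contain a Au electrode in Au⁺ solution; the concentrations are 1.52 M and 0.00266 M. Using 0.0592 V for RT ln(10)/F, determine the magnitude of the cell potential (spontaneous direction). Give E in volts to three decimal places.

+0.163 V

For a concentration cell E°cell = 0. The 1.52 M side is the cathode (reduction is favoured where [Au⁺] is higher).
With n = 1, E = −(0.0592/1) log([Au⁺]ₐₙ/[Au⁺]꜀ₐₜ) = −(0.0592/1) log(0.00266/1.52) = −(0.0592/1)(-2.757) = +0.163 V.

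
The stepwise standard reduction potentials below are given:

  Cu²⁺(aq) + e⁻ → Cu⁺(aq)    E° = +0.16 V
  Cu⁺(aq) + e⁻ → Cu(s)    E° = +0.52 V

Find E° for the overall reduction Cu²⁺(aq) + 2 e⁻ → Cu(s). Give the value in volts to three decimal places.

+0.340 V

Since ΔG° = −nFE° is additive over sequential reductions, n₃E°₃ = n₁E°₁ + n₂E°₂.
E°₃ = (1×+0.16 + 1×+0.52) / 2 = (+0.680) / 2 = +0.340 V.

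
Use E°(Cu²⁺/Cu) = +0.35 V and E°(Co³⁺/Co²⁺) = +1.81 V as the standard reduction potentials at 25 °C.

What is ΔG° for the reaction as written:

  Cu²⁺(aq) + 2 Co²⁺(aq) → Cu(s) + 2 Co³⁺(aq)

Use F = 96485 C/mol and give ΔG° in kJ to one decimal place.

+281.7 kJ

As written, Cu²⁺/Cu is reduced (cathode) and Co³⁺/Co²⁺ is oxidised (anode), so E°cell = (+0.35) − (+1.81) = -1.46 V.
Balancing electrons gives n = 2.
ΔG° = −nFE° = −(2)(96485)(-1.46) = 281,736 J = +281.7 kJ.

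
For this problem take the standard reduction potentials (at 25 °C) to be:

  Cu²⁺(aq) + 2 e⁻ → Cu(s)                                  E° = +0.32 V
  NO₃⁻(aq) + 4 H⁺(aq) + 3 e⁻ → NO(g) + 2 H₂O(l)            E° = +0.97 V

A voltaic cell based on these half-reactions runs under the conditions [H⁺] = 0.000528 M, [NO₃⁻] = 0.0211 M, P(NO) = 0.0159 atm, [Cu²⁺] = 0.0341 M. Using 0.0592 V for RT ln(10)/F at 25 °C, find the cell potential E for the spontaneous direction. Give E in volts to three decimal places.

+0.437 V

NO₃⁻/NO is the cathode (higher E°), Cu²⁺/Cu the anode: E°cell = +0.97 − (+0.32) = +0.65 V, n = 6.
Overall: 2 NO₃⁻(aq) + 8 H⁺(aq) + 3 Cu(s) → 2 NO(g) + 4 H₂O(l) + 3 Cu²⁺(aq)
Q = P(NO)^2·[Cu²⁺]^3 / ([NO₃⁻]^2·[H⁺]^8); log Q = 21.571.
E = E° − (0.0592/n) log Q = +0.65 − (0.0592/6)(21.571) = +0.437 V.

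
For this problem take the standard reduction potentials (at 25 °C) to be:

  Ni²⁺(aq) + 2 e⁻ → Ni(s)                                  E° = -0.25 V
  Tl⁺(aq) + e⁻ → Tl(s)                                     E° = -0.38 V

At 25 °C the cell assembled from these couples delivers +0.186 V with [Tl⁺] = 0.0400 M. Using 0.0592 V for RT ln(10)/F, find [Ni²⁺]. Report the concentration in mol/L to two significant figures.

0.12 M

Ni²⁺/Ni is the cathode, Tl⁺/Tl the anode: E°cell = +0.13 V, n = 2.
Overall reaction: Ni²⁺(aq) + 2 Tl(s) → Ni(s) + 2 Tl⁺(aq); Q = [Tl⁺]^2/[Ni²⁺]^1.
From E = E° − (0.0592/n) log Q: log Q = (E° − E)·n/0.0592 = (+0.13 − (+0.186))·2/0.0592 = -1.8919.
So 1·log[Ni²⁺] = 2·log(0.04) − log Q = -2.7959 − (-1.8919) = -0.9040; [Ni²⁺] = 10^(-0.9040) ≈ 0.12 M.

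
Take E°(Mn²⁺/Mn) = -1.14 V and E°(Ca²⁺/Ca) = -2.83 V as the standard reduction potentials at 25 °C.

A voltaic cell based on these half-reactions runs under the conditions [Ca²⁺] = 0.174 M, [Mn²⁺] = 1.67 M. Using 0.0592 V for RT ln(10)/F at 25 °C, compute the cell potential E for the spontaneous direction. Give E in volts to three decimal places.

Mn²⁺/Mn is the cathode (higher E°), Ca²⁺/Ca the anode: E°cell = -1.14 − (-2.83) = +1.69 V, n = 2.
Overall: Mn²⁺(aq) + Ca(s) → Mn(s) + Ca²⁺(aq)
Q = [Ca²⁺] / ([Mn²⁺]); log Q = -0.982.
E = E° − (0.0592/n) log Q = +1.69 − (0.0592/2)(-0.982) = +1.719 V.

+1.719 V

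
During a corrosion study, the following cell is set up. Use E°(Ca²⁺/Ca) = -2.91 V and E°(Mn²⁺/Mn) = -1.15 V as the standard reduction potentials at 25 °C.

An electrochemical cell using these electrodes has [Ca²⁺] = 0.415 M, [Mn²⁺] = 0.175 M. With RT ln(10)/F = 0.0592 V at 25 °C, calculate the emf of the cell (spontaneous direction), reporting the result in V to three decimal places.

Mn²⁺/Mn is the cathode (higher E°), Ca²⁺/Ca the anode: E°cell = -1.15 − (-2.91) = +1.76 V, n = 2.
Overall: Mn²⁺(aq) + Ca(s) → Mn(s) + Ca²⁺(aq)
Q = [Ca²⁺] / ([Mn²⁺]); log Q = 0.375.
E = E° − (0.0592/n) log Q = +1.76 − (0.0592/2)(0.375) = +1.749 V.

+1.749 V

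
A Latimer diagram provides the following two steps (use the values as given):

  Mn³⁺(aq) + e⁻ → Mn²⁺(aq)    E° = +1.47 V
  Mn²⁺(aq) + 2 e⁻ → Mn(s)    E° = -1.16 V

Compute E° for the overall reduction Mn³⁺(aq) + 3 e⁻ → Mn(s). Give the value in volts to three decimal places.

-0.283 V

Since ΔG° = −nFE° is additive over sequential reductions, n₃E°₃ = n₁E°₁ + n₂E°₂.
E°₃ = (1×+1.47 + 2×-1.16) / 3 = (-0.850) / 3 = -0.283 V.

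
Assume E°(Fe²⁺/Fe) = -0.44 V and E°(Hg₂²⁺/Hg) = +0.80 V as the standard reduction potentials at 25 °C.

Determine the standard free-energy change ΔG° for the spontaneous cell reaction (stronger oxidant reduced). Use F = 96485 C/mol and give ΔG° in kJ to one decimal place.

Hg₂²⁺/Hg (E° = +0.80 V) is the cathode; Fe²⁺/Fe (E° = -0.44 V) is the anode, so E°cell = +1.24 V.
Balancing electrons gives n = 2 (lcm of 2 and 2).
ΔG° = −nFE° = −(2)(96485)(+1.24) = -239,283 J = -239.3 kJ.

-239.3 kJ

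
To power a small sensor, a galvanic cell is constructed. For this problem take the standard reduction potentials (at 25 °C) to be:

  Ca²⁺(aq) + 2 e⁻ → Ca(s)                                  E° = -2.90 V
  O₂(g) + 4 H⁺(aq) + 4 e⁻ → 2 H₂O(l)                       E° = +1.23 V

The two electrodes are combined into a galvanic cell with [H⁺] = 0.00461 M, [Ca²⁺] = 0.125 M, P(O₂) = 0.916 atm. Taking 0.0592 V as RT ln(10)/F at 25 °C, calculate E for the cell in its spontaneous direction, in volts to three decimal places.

+4.018 V

O₂/H₂O is the cathode (higher E°), Ca²⁺/Ca the anode: E°cell = +1.23 − (-2.90) = +4.13 V, n = 4.
Overall: O₂(g) + 4 H⁺(aq) + 2 Ca(s) → 2 H₂O(l) + 2 Ca²⁺(aq)
Q = [Ca²⁺]^2 / (P(O₂)·[H⁺]^4); log Q = 7.577.
E = E° − (0.0592/n) log Q = +4.13 − (0.0592/4)(7.577) = +4.018 V.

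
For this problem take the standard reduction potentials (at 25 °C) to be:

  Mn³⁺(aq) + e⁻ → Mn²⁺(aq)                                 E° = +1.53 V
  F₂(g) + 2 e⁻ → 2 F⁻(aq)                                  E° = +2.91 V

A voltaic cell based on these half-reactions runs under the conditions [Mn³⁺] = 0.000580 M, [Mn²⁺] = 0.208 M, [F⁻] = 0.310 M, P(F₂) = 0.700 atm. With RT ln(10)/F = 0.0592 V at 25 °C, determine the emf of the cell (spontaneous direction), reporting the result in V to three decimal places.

F₂/F⁻ is the cathode (higher E°), Mn³⁺/Mn²⁺ the anode: E°cell = +2.91 − (+1.53) = +1.38 V, n = 2.
Overall: F₂(g) + 2 Mn²⁺(aq) → 2 F⁻(aq) + 2 Mn³⁺(aq)
Q = [F⁻]^2·[Mn³⁺]^2 / (P(F₂)·[Mn²⁺]^2); log Q = -5.972.
E = E° − (0.0592/n) log Q = +1.38 − (0.0592/2)(-5.972) = +1.557 V.

+1.557 V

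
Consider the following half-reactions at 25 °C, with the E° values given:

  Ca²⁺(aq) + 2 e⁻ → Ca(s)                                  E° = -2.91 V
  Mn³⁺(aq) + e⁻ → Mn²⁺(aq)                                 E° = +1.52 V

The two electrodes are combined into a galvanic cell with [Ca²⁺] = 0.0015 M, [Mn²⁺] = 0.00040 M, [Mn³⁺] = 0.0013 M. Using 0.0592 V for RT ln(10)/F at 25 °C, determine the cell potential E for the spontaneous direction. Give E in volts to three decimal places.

Mn³⁺/Mn²⁺ is the cathode (higher E°), Ca²⁺/Ca the anode: E°cell = +1.52 − (-2.91) = +4.43 V, n = 2.
Overall: 2 Mn³⁺(aq) + Ca(s) → 2 Mn²⁺(aq) + Ca²⁺(aq)
Q = [Mn²⁺]^2·[Ca²⁺] / ([Mn³⁺]^2); log Q = -3.848.
E = E° − (0.0592/n) log Q = +4.43 − (0.0592/2)(-3.848) = +4.544 V.

+4.544 V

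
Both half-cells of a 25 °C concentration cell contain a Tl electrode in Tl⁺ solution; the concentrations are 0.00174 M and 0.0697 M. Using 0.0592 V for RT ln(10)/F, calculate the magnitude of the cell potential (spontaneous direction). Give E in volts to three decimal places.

For a concentration cell E°cell = 0. The 0.0697 M side is the cathode (reduction is favoured where [Tl⁺] is higher).
With n = 1, E = −(0.0592/1) log([Tl⁺]ₐₙ/[Tl⁺]꜀ₐₜ) = −(0.0592/1) log(0.00174/0.0697) = −(0.0592/1)(-1.603) = +0.095 V.

+0.095 V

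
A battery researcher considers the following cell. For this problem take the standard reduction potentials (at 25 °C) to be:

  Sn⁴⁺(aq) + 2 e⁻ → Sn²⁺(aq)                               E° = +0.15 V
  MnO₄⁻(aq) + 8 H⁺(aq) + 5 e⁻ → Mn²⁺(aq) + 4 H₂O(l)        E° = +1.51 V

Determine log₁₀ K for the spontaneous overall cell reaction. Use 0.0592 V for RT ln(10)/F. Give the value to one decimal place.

Cathode: MnO₄⁻/Mn²⁺; anode: Sn⁴⁺/Sn²⁺. E°cell = +1.36 V, n = 10.
log K = nE°cell / 0.0592 = (10)(+1.36) / 0.0592 = 229.7.

229.7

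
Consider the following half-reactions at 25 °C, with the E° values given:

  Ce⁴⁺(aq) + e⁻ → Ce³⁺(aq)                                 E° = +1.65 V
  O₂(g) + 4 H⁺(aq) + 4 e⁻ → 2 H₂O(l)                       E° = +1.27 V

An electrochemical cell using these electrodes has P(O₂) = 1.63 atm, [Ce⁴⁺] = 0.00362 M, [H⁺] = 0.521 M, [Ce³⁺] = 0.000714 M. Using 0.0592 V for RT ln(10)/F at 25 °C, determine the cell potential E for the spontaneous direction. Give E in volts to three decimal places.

+0.435 V

Ce⁴⁺/Ce³⁺ is the cathode (higher E°), O₂/H₂O the anode: E°cell = +1.65 − (+1.27) = +0.38 V, n = 4.
Overall: 4 Ce⁴⁺(aq) + 2 H₂O(l) → 4 Ce³⁺(aq) + O₂(g) + 4 H⁺(aq)
Q = [Ce³⁺]^4·P(O₂)·[H⁺]^4 / ([Ce⁴⁺]^4); log Q = -3.741.
E = E° − (0.0592/n) log Q = +0.38 − (0.0592/4)(-3.741) = +0.435 V.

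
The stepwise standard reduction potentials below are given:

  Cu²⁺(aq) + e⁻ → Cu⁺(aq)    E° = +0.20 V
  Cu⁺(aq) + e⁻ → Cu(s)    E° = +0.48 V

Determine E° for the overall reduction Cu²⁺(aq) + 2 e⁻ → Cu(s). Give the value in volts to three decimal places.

+0.340 V

Adding the free-energy changes (−nFE°) of the two steps gives −n₃FE°₃ = −n₁FE°₁ − n₂FE°₂.
E°₃ = (1×+0.20 + 1×+0.48) / 2 = (+0.680) / 2 = +0.340 V.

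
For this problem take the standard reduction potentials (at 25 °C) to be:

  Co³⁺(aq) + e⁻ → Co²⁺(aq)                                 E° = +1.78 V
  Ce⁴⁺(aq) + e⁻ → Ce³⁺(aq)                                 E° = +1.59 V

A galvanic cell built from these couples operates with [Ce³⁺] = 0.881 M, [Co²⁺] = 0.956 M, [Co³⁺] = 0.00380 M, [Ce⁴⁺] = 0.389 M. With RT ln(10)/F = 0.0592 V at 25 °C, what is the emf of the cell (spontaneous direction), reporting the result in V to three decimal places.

Co³⁺/Co²⁺ is the cathode (higher E°), Ce⁴⁺/Ce³⁺ the anode: E°cell = +1.78 − (+1.59) = +0.19 V, n = 1.
Overall: Co³⁺(aq) + Ce³⁺(aq) → Co²⁺(aq) + Ce⁴⁺(aq)
Q = [Co²⁺]·[Ce⁴⁺] / ([Co³⁺]·[Ce³⁺]); log Q = 2.046.
E = E° − (0.0592/n) log Q = +0.19 − (0.0592/1)(2.046) = +0.069 V.

+0.069 V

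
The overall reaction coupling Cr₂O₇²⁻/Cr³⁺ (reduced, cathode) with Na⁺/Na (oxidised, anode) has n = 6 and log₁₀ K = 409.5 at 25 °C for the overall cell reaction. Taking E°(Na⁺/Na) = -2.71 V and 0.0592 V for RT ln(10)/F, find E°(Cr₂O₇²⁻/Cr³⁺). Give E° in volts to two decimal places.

E°cell = (0.0592/n)·log K = (0.0592/6)(409.5) = +4.040 V.
Since Cr₂O₇²⁻/Cr³⁺ is the cathode and Na⁺/Na the anode, E°cell = E°(Cr₂O₇²⁻/Cr³⁺) − E°(Na⁺/Na).
So E°(Cr₂O₇²⁻/Cr³⁺) = E°cell + E°(Na⁺/Na) = +4.040 + (-2.71) = +1.33 V.

+1.33 V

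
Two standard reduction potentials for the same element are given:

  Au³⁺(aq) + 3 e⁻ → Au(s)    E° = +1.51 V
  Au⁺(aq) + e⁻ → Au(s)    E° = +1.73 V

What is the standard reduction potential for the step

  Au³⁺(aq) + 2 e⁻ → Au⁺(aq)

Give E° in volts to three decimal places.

Sequential free energies add, so n₃E°₃ = n₁E°₁ + n₂E°₂.
With n₃ = 3, and the known step contributing 1×(+1.73) V, the unknown satisfies 2·E° = 3×(+1.51) − 1×(+1.73) = +2.800.
E° = +2.800 / 2 = +1.400 V.

+1.400 V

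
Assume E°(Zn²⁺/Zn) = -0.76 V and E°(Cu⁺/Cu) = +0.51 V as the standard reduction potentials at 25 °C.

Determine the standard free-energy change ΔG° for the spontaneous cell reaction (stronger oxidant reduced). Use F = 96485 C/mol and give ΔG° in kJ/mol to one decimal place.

-245.1 kJ/mol

Cu⁺/Cu (E° = +0.51 V) is the cathode; Zn²⁺/Zn (E° = -0.76 V) is the anode, so E°cell = +1.27 V.
Balancing electrons gives n = 2 (lcm of 1 and 2).
ΔG° = −nFE° = −(2)(96485)(+1.27) = -245,072 J = -245.1 kJ/mol.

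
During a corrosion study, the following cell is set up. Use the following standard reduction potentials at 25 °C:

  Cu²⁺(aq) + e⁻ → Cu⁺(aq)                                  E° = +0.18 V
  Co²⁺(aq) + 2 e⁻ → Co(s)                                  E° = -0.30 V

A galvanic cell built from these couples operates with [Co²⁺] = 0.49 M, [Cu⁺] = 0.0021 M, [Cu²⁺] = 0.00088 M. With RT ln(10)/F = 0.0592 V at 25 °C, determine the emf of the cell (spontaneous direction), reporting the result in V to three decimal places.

+0.467 V

Cu²⁺/Cu⁺ is the cathode (higher E°), Co²⁺/Co the anode: E°cell = +0.18 − (-0.30) = +0.48 V, n = 2.
Overall: 2 Cu²⁺(aq) + Co(s) → 2 Cu⁺(aq) + Co²⁺(aq)
Q = [Cu⁺]^2·[Co²⁺] / ([Cu²⁺]^2); log Q = 0.446.
E = E° − (0.0592/n) log Q = +0.48 − (0.0592/2)(0.446) = +0.467 V.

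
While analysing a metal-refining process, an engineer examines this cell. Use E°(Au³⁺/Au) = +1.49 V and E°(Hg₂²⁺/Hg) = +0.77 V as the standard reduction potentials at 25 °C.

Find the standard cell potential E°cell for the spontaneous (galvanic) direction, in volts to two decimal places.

The Au³⁺/Au couple has the higher reduction potential, so it is the cathode; Hg₂²⁺/Hg is oxidised at the anode.
E°cell = E°(cathode) − E°(anode) = (+1.49) − (+0.77) = +0.72 V.

+0.72 V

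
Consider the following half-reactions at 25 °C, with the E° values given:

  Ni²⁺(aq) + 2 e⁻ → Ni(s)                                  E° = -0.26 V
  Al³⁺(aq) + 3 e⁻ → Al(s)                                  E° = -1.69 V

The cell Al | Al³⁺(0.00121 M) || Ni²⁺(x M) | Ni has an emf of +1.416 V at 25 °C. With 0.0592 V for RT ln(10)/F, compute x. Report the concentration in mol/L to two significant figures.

Ni²⁺/Ni is the cathode, Al³⁺/Al the anode: E°cell = +1.43 V, n = 6.
Overall reaction: 3 Ni²⁺(aq) + 2 Al(s) → 3 Ni(s) + 2 Al³⁺(aq); Q = [Al³⁺]^2/[Ni²⁺]^3.
From E = E° − (0.0592/n) log Q: log Q = (E° − E)·n/0.0592 = (+1.43 − (+1.416))·6/0.0592 = 1.4189.
So 3·log[Ni²⁺] = 2·log(0.00121) − log Q = -5.8344 − (1.4189) = -7.2533; log[Ni²⁺] = -7.2533 / 3 = -2.4178; [Ni²⁺] = 10^(-2.4178) ≈ 0.0038 M.

0.0038 M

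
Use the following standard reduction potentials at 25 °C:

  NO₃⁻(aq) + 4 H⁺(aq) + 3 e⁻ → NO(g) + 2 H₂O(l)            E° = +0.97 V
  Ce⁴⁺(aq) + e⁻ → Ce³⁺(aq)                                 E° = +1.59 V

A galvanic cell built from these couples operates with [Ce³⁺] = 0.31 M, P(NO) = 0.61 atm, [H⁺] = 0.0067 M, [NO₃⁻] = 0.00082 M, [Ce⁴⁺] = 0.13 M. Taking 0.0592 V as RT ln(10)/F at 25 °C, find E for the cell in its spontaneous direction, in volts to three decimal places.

Ce⁴⁺/Ce³⁺ is the cathode (higher E°), NO₃⁻/NO the anode: E°cell = +1.59 − (+0.97) = +0.62 V, n = 3.
Overall: 3 Ce⁴⁺(aq) + NO(g) + 2 H₂O(l) → 3 Ce³⁺(aq) + NO₃⁻(aq) + 4 H⁺(aq)
Q = [Ce³⁺]^3·[NO₃⁻]·[H⁺]^4 / ([Ce⁴⁺]^3·P(NO)); log Q = -10.435.
E = E° − (0.0592/n) log Q = +0.62 − (0.0592/3)(-10.435) = +0.826 V.

+0.826 V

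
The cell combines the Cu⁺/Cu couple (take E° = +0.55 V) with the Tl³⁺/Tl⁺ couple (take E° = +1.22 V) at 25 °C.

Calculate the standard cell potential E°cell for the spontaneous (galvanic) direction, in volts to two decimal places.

+0.67 V

The Tl³⁺/Tl⁺ couple has the higher reduction potential, so it is the cathode; Cu⁺/Cu is oxidised at the anode.
E°cell = E°(cathode) − E°(anode) = (+1.22) − (+0.55) = +0.67 V.
Since E°cell > 0, the reaction is spontaneous under standard conditions.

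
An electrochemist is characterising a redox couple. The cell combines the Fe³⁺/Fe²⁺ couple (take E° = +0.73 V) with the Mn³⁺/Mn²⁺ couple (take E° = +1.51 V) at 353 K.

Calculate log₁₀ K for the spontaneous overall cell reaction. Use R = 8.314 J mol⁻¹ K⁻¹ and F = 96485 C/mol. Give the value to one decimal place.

Cathode: Mn³⁺/Mn²⁺; anode: Fe³⁺/Fe²⁺. E°cell = (+1.51) − (+0.73) = +0.78 V, with n = 1.
ΔG° = −nFE° = −RT ln K, so ln K = nFE°/(RT) = (1)(96485)(+0.78) / ((8.314)(353)) = 25.643.
log₁₀ K = 25.643 / ln 10 = 11.1.

11.1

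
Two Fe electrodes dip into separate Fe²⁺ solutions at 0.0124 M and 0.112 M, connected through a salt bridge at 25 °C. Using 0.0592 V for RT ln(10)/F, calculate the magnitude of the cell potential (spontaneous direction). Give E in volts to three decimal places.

+0.028 V

For a concentration cell E°cell = 0. The 0.112 M side is the cathode (reduction is favoured where [Fe²⁺] is higher).
With n = 2, E = −(0.0592/2) log([Fe²⁺]ₐₙ/[Fe²⁺]꜀ₐₜ) = −(0.0592/2) log(0.0124/0.112) = −(0.0592/2)(-0.956) = +0.028 V.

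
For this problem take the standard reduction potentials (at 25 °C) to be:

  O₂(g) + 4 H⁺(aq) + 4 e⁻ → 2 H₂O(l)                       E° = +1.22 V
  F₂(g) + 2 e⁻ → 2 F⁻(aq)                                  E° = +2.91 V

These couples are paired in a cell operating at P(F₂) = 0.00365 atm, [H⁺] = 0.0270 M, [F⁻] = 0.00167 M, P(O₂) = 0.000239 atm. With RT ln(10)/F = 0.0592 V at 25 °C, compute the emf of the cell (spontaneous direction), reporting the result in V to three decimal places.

+1.929 V

F₂/F⁻ is the cathode (higher E°), O₂/H₂O the anode: E°cell = +2.91 − (+1.22) = +1.69 V, n = 4.
Overall: 2 F₂(g) + 2 H₂O(l) → 4 F⁻(aq) + O₂(g) + 4 H⁺(aq)
Q = [F⁻]^4·P(O₂)·[H⁺]^4 / (P(F₂)^2); log Q = -16.130.
E = E° − (0.0592/n) log Q = +1.69 − (0.0592/4)(-16.130) = +1.929 V.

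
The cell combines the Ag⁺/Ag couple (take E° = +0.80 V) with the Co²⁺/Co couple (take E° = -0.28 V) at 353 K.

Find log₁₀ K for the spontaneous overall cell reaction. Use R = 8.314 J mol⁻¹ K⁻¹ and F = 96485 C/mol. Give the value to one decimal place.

Cathode: Ag⁺/Ag; anode: Co²⁺/Co. E°cell = (+0.80) − (-0.28) = +1.08 V, with n = 2.
ΔG° = −nFE° = −RT ln K, so ln K = nFE°/(RT) = (2)(96485)(+1.08) / ((8.314)(353)) = 71.012.
log₁₀ K = 71.012 / ln 10 = 30.8.

30.8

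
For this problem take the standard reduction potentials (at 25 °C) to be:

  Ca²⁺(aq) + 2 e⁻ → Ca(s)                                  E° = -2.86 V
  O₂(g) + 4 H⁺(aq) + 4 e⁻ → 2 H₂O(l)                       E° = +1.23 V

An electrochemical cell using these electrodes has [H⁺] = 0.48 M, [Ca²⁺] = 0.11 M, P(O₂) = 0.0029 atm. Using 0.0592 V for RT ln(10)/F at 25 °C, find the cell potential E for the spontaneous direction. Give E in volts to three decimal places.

O₂/H₂O is the cathode (higher E°), Ca²⁺/Ca the anode: E°cell = +1.23 − (-2.86) = +4.09 V, n = 4.
Overall: O₂(g) + 4 H⁺(aq) + 2 Ca(s) → 2 H₂O(l) + 2 Ca²⁺(aq)
Q = [Ca²⁺]^2 / (P(O₂)·[H⁺]^4); log Q = 1.895.
E = E° − (0.0592/n) log Q = +4.09 − (0.0592/4)(1.895) = +4.062 V.

+4.062 V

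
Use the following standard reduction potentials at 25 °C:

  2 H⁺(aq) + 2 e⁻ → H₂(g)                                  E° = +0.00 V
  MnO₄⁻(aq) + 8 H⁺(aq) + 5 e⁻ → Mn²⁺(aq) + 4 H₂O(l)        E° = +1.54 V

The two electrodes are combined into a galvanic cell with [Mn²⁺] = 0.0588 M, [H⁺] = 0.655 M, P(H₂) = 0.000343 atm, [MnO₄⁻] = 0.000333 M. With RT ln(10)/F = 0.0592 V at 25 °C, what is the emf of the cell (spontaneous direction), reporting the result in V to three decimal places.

+1.404 V

MnO₄⁻/Mn²⁺ is the cathode (higher E°), H⁺/H₂ the anode: E°cell = +1.54 − (+0.00) = +1.54 V, n = 10.
Overall: 2 MnO₄⁻(aq) + 6 H⁺(aq) + 5 H₂(g) → 2 Mn²⁺(aq) + 8 H₂O(l)
Q = [Mn²⁺]^2 / ([MnO₄⁻]^2·[H⁺]^6·P(H₂)^5); log Q = 22.920.
E = E° − (0.0592/n) log Q = +1.54 − (0.0592/10)(22.920) = +1.404 V.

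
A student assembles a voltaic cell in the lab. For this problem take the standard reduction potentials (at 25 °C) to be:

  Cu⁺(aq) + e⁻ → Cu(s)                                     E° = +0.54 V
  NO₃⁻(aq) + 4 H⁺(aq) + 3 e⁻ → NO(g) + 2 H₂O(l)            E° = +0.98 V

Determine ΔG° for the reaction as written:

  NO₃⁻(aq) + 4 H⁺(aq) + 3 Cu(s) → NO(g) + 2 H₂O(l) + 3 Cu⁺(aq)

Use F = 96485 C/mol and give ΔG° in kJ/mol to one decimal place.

-127.4 kJ/mol

As written, NO₃⁻/NO is reduced (cathode) and Cu⁺/Cu is oxidised (anode), so E°cell = (+0.98) − (+0.54) = +0.44 V.
Balancing electrons gives n = 3.
ΔG° = −nFE° = −(3)(96485)(+0.44) = -127,360 J = -127.4 kJ/mol.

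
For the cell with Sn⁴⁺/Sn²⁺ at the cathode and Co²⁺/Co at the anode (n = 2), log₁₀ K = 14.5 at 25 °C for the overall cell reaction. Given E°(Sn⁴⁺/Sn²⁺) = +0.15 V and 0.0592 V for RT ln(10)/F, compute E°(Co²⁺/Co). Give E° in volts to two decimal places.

E°cell = (0.0592/n)·log K = (0.0592/2)(14.5) = +0.429 V.
Since Sn⁴⁺/Sn²⁺ is the cathode and Co²⁺/Co the anode, E°cell = E°(Sn⁴⁺/Sn²⁺) − E°(Co²⁺/Co).
So E°(Co²⁺/Co) = E°(Sn⁴⁺/Sn²⁺) − E°cell = (+0.15) − (+0.429) = -0.28 V.

-0.28 V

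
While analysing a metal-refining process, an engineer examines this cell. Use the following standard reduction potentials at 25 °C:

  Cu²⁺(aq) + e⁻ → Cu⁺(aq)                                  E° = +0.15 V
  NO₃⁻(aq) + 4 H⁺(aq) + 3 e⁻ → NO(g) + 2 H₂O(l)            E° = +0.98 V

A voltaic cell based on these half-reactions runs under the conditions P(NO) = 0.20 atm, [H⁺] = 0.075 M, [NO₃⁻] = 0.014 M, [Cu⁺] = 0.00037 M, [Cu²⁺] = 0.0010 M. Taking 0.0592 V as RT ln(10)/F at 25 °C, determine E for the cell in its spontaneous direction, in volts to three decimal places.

NO₃⁻/NO is the cathode (higher E°), Cu²⁺/Cu⁺ the anode: E°cell = +0.98 − (+0.15) = +0.83 V, n = 3.
Overall: NO₃⁻(aq) + 4 H⁺(aq) + 3 Cu⁺(aq) → NO(g) + 2 H₂O(l) + 3 Cu²⁺(aq)
Q = P(NO)·[Cu²⁺]^3 / ([NO₃⁻]·[H⁺]^4·[Cu⁺]^3); log Q = 6.950.
E = E° − (0.0592/n) log Q = +0.83 − (0.0592/3)(6.950) = +0.693 V.

+0.693 V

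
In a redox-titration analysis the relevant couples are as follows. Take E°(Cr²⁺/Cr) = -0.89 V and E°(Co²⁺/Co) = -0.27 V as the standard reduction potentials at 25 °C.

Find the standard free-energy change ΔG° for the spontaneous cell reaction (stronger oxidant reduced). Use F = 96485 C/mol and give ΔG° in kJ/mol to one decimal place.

-119.6 kJ/mol

Co²⁺/Co (E° = -0.27 V) is the cathode; Cr²⁺/Cr (E° = -0.89 V) is the anode, so E°cell = +0.62 V.
Balancing electrons gives n = 2 (lcm of 2 and 2).
ΔG° = −nFE° = −(2)(96485)(+0.62) = -119,641 J = -119.6 kJ/mol.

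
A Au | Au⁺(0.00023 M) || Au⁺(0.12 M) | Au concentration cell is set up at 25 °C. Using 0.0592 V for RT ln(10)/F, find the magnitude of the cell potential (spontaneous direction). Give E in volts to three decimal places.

For a concentration cell E°cell = 0. The 0.12 M side is the cathode (reduction is favoured where [Au⁺] is higher).
With n = 1, E = −(0.0592/1) log([Au⁺]ₐₙ/[Au⁺]꜀ₐₜ) = −(0.0592/1) log(0.00023/0.12) = −(0.0592/1)(-2.717) = +0.161 V.

+0.161 V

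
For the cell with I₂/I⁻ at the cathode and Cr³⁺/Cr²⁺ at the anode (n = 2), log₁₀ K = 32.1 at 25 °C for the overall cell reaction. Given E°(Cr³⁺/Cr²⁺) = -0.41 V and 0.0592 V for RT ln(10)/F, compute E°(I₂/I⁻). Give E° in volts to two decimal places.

E°cell = (0.0592/n)·log K = (0.0592/2)(32.1) = +0.950 V.
Since I₂/I⁻ is the cathode and Cr³⁺/Cr²⁺ the anode, E°cell = E°(I₂/I⁻) − E°(Cr³⁺/Cr²⁺).
So E°(I₂/I⁻) = E°cell + E°(Cr³⁺/Cr²⁺) = +0.950 + (-0.41) = +0.54 V.

+0.54 V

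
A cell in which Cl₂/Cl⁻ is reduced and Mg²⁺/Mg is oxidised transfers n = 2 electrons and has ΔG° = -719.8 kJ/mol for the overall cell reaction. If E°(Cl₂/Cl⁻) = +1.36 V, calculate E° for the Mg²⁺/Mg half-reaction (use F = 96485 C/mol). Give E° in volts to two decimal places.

E°cell = −ΔG°/(nF) = −(-719.8×10³)/((2)(96485)) = +3.730 V.
Since Cl₂/Cl⁻ is the cathode and Mg²⁺/Mg the anode, E°cell = E°(Cl₂/Cl⁻) − E°(Mg²⁺/Mg).
So E°(Mg²⁺/Mg) = E°(Cl₂/Cl⁻) − E°cell = (+1.36) − (+3.730) = -2.37 V.

-2.37 V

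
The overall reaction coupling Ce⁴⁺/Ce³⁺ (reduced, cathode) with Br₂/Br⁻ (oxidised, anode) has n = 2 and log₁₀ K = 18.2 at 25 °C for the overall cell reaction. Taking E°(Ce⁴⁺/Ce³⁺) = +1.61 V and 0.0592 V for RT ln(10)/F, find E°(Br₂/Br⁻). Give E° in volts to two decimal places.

E°cell = (0.0592/n)·log K = (0.0592/2)(18.2) = +0.539 V.
Since Ce⁴⁺/Ce³⁺ is the cathode and Br₂/Br⁻ the anode, E°cell = E°(Ce⁴⁺/Ce³⁺) − E°(Br₂/Br⁻).
So E°(Br₂/Br⁻) = E°(Ce⁴⁺/Ce³⁺) − E°cell = (+1.61) − (+0.539) = +1.07 V.

+1.07 V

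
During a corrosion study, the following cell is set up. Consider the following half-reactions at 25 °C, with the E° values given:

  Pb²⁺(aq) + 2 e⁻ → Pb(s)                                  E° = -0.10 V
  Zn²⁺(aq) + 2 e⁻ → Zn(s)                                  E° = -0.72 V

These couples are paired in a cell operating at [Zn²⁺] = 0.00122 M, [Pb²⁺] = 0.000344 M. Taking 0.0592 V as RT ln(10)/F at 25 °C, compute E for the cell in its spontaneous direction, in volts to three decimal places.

+0.604 V

Pb²⁺/Pb is the cathode (higher E°), Zn²⁺/Zn the anode: E°cell = -0.10 − (-0.72) = +0.62 V, n = 2.
Overall: Pb²⁺(aq) + Zn(s) → Pb(s) + Zn²⁺(aq)
Q = [Zn²⁺] / ([Pb²⁺]); log Q = 0.550.
E = E° − (0.0592/n) log Q = +0.62 − (0.0592/2)(0.550) = +0.604 V.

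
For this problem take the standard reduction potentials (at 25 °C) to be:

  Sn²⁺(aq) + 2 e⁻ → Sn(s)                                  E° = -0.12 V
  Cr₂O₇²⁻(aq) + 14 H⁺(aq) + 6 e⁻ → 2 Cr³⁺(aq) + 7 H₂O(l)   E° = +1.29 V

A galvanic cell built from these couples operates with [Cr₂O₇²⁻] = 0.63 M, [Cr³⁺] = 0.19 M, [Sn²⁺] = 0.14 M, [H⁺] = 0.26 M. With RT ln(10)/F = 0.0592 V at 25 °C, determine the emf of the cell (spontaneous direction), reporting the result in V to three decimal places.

+1.367 V

Cr₂O₇²⁻/Cr³⁺ is the cathode (higher E°), Sn²⁺/Sn the anode: E°cell = +1.29 − (-0.12) = +1.41 V, n = 6.
Overall: Cr₂O₇²⁻(aq) + 14 H⁺(aq) + 3 Sn(s) → 2 Cr³⁺(aq) + 7 H₂O(l) + 3 Sn²⁺(aq)
Q = [Cr³⁺]^2·[Sn²⁺]^3 / ([Cr₂O₇²⁻]·[H⁺]^14); log Q = 4.387.
E = E° − (0.0592/n) log Q = +1.41 − (0.0592/6)(4.387) = +1.367 V.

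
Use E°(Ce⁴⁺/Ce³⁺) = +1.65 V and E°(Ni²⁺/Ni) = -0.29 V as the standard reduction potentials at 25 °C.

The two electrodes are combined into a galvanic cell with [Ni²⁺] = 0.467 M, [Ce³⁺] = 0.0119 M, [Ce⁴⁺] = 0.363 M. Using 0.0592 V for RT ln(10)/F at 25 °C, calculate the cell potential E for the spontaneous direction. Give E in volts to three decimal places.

Ce⁴⁺/Ce³⁺ is the cathode (higher E°), Ni²⁺/Ni the anode: E°cell = +1.65 − (-0.29) = +1.94 V, n = 2.
Overall: 2 Ce⁴⁺(aq) + Ni(s) → 2 Ce³⁺(aq) + Ni²⁺(aq)
Q = [Ce³⁺]^2·[Ni²⁺] / ([Ce⁴⁺]^2); log Q = -3.299.
E = E° − (0.0592/n) log Q = +1.94 − (0.0592/2)(-3.299) = +2.038 V.

+2.038 V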